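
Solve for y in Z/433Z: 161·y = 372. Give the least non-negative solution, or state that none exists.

gcd(161, 433) = 1, so a unique solution mod 433 exists.
161⁻¹ ≡ 78 (mod 433).
y ≡ 78·372 ≡ 5 (mod 433).

5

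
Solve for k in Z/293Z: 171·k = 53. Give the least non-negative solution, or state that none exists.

gcd(171, 293) = 1, so a unique solution mod 293 exists.
171⁻¹ ≡ 12 (mod 293).
k ≡ 12·53 ≡ 50 (mod 293).

50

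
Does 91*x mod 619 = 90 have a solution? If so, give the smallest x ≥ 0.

35

gcd(91, 619) = 1, so a unique solution mod 619 exists.
91⁻¹ ≡ 585 (mod 619).
x ≡ 585*90 ≡ 35 (mod 619).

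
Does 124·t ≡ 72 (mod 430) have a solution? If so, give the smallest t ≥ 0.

gcd(124, 430) = 2, and 2 | 72, so solutions exist.
Divide through by 2: 62·t = 36 (mod 215).
62⁻¹ ≡ 163 (mod 215).
t ≡ 163·36 ≡ 63 (mod 215).
The smallest non-negative solution is t = 63.

63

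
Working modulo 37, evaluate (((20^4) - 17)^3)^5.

8

(20)^4 ≡ 12 (mod 37)
12 - 17 = -5 ≡ 32 (mod 37)
(32)^3 ≡ 23 (mod 37)
(23)^5 ≡ 8 (mod 37)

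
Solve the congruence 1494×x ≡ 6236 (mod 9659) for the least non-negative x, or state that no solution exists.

gcd(1494, 9659) = 1, so a unique solution mod 9659 exists.
1494⁻¹ ≡ 3808 (mod 9659).
x ≡ 3808×6236 ≡ 4866 (mod 9659).

4866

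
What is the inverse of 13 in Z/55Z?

Apply the Euclidean algorithm and back-substitute:
55 = 4*13 + 3
13 = 4*3 + 1
3 = 3*1 + 0
gcd(13, 55) = 1, so the inverse exists.
Back-substitute for 1:
1 = 1*13 − 4*3
  = −4*55 + 17*13
So 13⁻¹ ≡ 17 (mod 55).

17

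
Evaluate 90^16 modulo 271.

90

90^1 ≡ 90 (mod 271)
90^2 ≡ 90^2 = 8100 ≡ 241 (mod 271)
90^4 ≡ 241^2 = 58081 ≡ 87 (mod 271)
90^8 ≡ 87^2 = 7569 ≡ 252 (mod 271)
90^16 ≡ 252^2 = 63504 ≡ 90 (mod 271)
So 90^16 ≡ 90 (mod 271).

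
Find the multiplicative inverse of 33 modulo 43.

30

Apply the Euclidean algorithm and back-substitute:
43 = 1*33 + 10
33 = 3*10 + 3
10 = 3*3 + 1
3 = 3*1 + 0
gcd(33, 43) = 1, so the inverse exists.
Back-substitute for 1:
1 = 1*10 − 3*3
  = −3*33 + 10*10
  = 10*43 − 13*33
So 33⁻¹ ≡ −13 ≡ 30 (mod 43).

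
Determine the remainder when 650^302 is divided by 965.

265

Compute successive squares:
302 in binary is 100101110, i.e. 302 = 256 + 32 + 8 + 4 + 2.
650^1 ≡ 650 (mod 965)
650^2 ≡ 650^2 = 422500 ≡ 795 (mod 965)
650^4 ≡ 795^2 = 632025 ≡ 915 (mod 965)
650^8 ≡ 915^2 = 837225 ≡ 570 (mod 965)
650^16 ≡ 570^2 = 324900 ≡ 660 (mod 965)
650^32 ≡ 660^2 = 435600 ≡ 385 (mod 965)
650^64 ≡ 385^2 = 148225 ≡ 580 (mod 965)
650^128 ≡ 580^2 = 336400 ≡ 580 (mod 965)
650^256 ≡ 580^2 = 336400 ≡ 580 (mod 965)
650^302 = 650^256 * 650^32 * 650^8 * 650^4 * 650^2 ≡ 580 * 385 * 570 * 915 * 795 (mod 965).
Accumulate the product:
580 * 385 = 223300 ≡ 385
385 * 570 = 219450 ≡ 395
395 * 915 = 361425 ≡ 515
515 * 795 = 409425 ≡ 265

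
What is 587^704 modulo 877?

178

704 in binary is 1011000000, i.e. 704 = 512 + 128 + 64.
587^1 ≡ 587 (mod 877)
587^2 ≡ 587^2 = 344569 ≡ 785 (mod 877)
587^4 ≡ 785^2 = 616225 ≡ 571 (mod 877)
587^8 ≡ 571^2 = 326041 ≡ 674 (mod 877)
587^16 ≡ 674^2 = 454276 ≡ 867 (mod 877)
587^32 ≡ 867^2 = 751689 ≡ 100 (mod 877)
587^64 ≡ 100^2 = 10000 ≡ 353 (mod 877)
587^128 ≡ 353^2 = 124609 ≡ 75 (mod 877)
587^256 ≡ 75^2 = 5625 ≡ 363 (mod 877)
587^512 ≡ 363^2 = 131769 ≡ 219 (mod 877)
587^704 = 587^512 * 587^128 * 587^64 ≡ 219 * 75 * 353 (mod 877).
Accumulate the product:
219 * 75 = 16425 ≡ 639
639 * 353 = 225567 ≡ 178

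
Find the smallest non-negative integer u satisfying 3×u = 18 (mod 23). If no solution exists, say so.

gcd(3, 23) = 1, so a unique solution mod 23 exists.
3⁻¹ ≡ 8 (mod 23).
u ≡ 8×18 ≡ 6 (mod 23).

6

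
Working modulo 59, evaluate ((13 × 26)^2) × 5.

13 × 26 = 338 ≡ 43 (mod 59)
(43)^2 ≡ 20 (mod 59)
20 × 5 = 100 ≡ 41 (mod 59)

41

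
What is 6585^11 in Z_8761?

4935

11 in binary is 1011, i.e. 11 = 8 + 2 + 1.
6585^1 ≡ 6585 (mod 8761)
6585^2 ≡ 6585^2 = 43362225 ≡ 4036 (mod 8761)
6585^4 ≡ 4036^2 = 16289296 ≡ 2597 (mod 8761)
6585^8 ≡ 2597^2 = 6744409 ≡ 7200 (mod 8761)
6585^11 = 6585^8 × 6585^2 × 6585^1 ≡ 7200 × 4036 × 6585 (mod 8761).
Accumulate the product:
7200 × 4036 = 29059200 ≡ 7724
7724 × 6585 = 50862540 ≡ 4935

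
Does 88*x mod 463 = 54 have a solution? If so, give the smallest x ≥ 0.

411

gcd(88, 463) = 1, so a unique solution mod 463 exists.
88⁻¹ ≡ 342 (mod 463).
x ≡ 342*54 ≡ 411 (mod 463).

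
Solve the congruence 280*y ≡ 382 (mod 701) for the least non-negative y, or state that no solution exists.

gcd(280, 701) = 1, so a unique solution mod 701 exists.
280⁻¹ ≡ 348 (mod 701).
y ≡ 348*382 ≡ 447 (mod 701).

447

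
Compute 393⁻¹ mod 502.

175

502 = 1×393 + 109
393 = 3×109 + 66
109 = 1×66 + 43
66 = 1×43 + 23
43 = 1×23 + 20
23 = 1×20 + 3
20 = 6×3 + 2
3 = 1×2 + 1
2 = 2×1 + 0
gcd(393, 502) = 1, so the inverse exists.
Back-substitute for 1:
1 = 1×3 − 1×2
  = −1×20 + 7×3
  = 7×23 − 8×20
  = −8×43 + 15×23
  = 15×66 − 23×43
  = −23×109 + 38×66
  = 38×393 − 137×109
  = −137×502 + 175×393
So 393⁻¹ ≡ 175 (mod 502).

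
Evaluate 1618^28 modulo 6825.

6301

Using repeated squaring:
28 in binary is 11100, i.e. 28 = 16 + 8 + 4.
1618^1 ≡ 1618 (mod 6825)
1618^2 ≡ 1618^2 = 2617924 ≡ 3949 (mod 6825)
1618^4 ≡ 3949^2 = 15594601 ≡ 6301 (mod 6825)
1618^8 ≡ 6301^2 = 39702601 ≡ 1576 (mod 6825)
1618^16 ≡ 1576^2 = 2483776 ≡ 6301 (mod 6825)
1618^28 = 1618^16 * 1618^8 * 1618^4 ≡ 6301 * 1576 * 6301 (mod 6825).
Accumulate the product:
6301 * 1576 = 9930376 ≡ 1
1 * 6301 = 6301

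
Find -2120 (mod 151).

145

-2120 = -15*151 + 145, so -2120 ≡ 145 (mod 151).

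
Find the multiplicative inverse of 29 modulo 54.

41

54 = 1*29 + 25
29 = 1*25 + 4
25 = 6*4 + 1
4 = 4*1 + 0
gcd(29, 54) = 1, so the inverse exists.
Bézout: 1 = 7*54 − 13*29.
So 29⁻¹ ≡ −13 ≡ 41 (mod 54).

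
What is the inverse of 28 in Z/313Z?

123

By the extended Euclidean algorithm:
313 = 11*28 + 5
28 = 5*5 + 3
5 = 1*3 + 2
3 = 1*2 + 1
2 = 2*1 + 0
gcd(28, 313) = 1, so the inverse exists.
Bézout: 1 = −11*313 + 123*28.
So 28⁻¹ ≡ 123 (mod 313).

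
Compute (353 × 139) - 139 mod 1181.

353 × 139 = 49067 ≡ 646 (mod 1181)
646 - 139 = 507

507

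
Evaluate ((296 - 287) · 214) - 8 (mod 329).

273

296 - 287 = 9
9 · 214 = 1926 ≡ 281 (mod 329)
281 - 8 = 273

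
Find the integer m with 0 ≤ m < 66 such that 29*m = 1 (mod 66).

41

66 = 2*29 + 8
29 = 3*8 + 5
8 = 1*5 + 3
5 = 1*3 + 2
3 = 1*2 + 1
2 = 2*1 + 0
gcd(29, 66) = 1, so the inverse exists.
Back-substitute for 1:
1 = 1*3 − 1*2
  = −1*5 + 2*3
  = 2*8 − 3*5
  = −3*29 + 11*8
  = 11*66 − 25*29
So 29⁻¹ ≡ −25 ≡ 41 (mod 66).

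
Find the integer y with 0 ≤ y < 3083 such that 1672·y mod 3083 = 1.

378

By the extended Euclidean algorithm:
3083 = 1×1672 + 1411
1672 = 1×1411 + 261
1411 = 5×261 + 106
261 = 2×106 + 49
106 = 2×49 + 8
49 = 6×8 + 1
8 = 8×1 + 0
gcd(1672, 3083) = 1, so the inverse exists.
Bézout: 1 = −205×3083 + 378×1672.
So 1672⁻¹ ≡ 378 (mod 3083).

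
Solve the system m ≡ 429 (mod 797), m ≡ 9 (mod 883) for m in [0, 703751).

528043

797⁻¹ mod 883: 797*154 ≡ 1 (mod 883), so 797⁻¹ ≡ 154.
m = 429 + 797*((9 − 429)*154 mod 883) = 429 + 797*662 = 528043.
Check: 528043 mod 797 = 429, 528043 mod 883 = 9. ✓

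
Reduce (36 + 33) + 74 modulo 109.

36 + 33 = 69
69 + 74 = 143 ≡ 34 (mod 109)

34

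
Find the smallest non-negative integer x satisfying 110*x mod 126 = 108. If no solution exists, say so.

gcd(110, 126) = 2, and 2 | 108, so solutions exist.
Divide through by 2: 55*x mod 63 = 54.
55⁻¹ ≡ 55 (mod 63).
x ≡ 55*54 ≡ 9 (mod 63).
The smallest non-negative solution is x = 9.

9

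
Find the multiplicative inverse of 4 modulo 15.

4

Run the extended Euclidean algorithm:
15 = 3*4 + 3
4 = 1*3 + 1
3 = 3*1 + 0
gcd(4, 15) = 1, so the inverse exists.
Back-substitute for 1:
1 = 1*4 − 1*3
  = −1*15 + 4*4
So 4⁻¹ ≡ 4 (mod 15).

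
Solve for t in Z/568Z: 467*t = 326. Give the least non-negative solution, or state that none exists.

gcd(467, 568) = 1, so a unique solution mod 568 exists.
467⁻¹ ≡ 523 (mod 568).
t ≡ 523*326 ≡ 98 (mod 568).

98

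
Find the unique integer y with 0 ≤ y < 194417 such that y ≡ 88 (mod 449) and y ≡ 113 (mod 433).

85847

449⁻¹ mod 433: 449·406 ≡ 1 (mod 433), so 449⁻¹ ≡ 406.
y = 88 + 449·((113 − 88)·406 mod 433) = 88 + 449·191 = 85847.
Check: 85847 mod 449 = 88, 85847 mod 433 = 113. ✓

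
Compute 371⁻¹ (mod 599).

155

599 = 1×371 + 228
371 = 1×228 + 143
228 = 1×143 + 85
143 = 1×85 + 58
85 = 1×58 + 27
58 = 2×27 + 4
27 = 6×4 + 3
4 = 1×3 + 1
3 = 3×1 + 0
gcd(371, 599) = 1, so the inverse exists.
Bézout: 1 = −96×599 + 155×371.
So 371⁻¹ ≡ 155 (mod 599).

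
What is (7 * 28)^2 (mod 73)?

18

7 * 28 = 196 ≡ 50 (mod 73)
(50)^2 ≡ 18 (mod 73)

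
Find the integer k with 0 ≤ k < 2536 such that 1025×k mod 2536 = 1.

Apply the Euclidean algorithm and back-substitute:
2536 = 2×1025 + 486
1025 = 2×486 + 53
486 = 9×53 + 9
53 = 5×9 + 8
9 = 1×8 + 1
8 = 8×1 + 0
gcd(1025, 2536) = 1, so the inverse exists.
Bézout: 1 = 116×2536 − 287×1025.
So 1025⁻¹ ≡ −287 ≡ 2249 (mod 2536).

2249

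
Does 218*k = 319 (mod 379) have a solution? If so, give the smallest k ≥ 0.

337

gcd(218, 379) = 1, so a unique solution mod 379 exists.
218⁻¹ ≡ 266 (mod 379).
k ≡ 266*319 ≡ 337 (mod 379).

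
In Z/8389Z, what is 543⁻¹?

2441

Apply the Euclidean algorithm and back-substitute:
8389 = 15*543 + 244
543 = 2*244 + 55
244 = 4*55 + 24
55 = 2*24 + 7
24 = 3*7 + 3
7 = 2*3 + 1
3 = 3*1 + 0
gcd(543, 8389) = 1, so the inverse exists.
Back-substitute for 1:
1 = 1*7 − 2*3
  = −2*24 + 7*7
  = 7*55 − 16*24
  = −16*244 + 71*55
  = 71*543 − 158*244
  = −158*8389 + 2441*543
So 543⁻¹ ≡ 2441 (mod 8389).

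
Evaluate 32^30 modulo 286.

Using repeated squaring:
30 in binary is 11110, i.e. 30 = 16 + 8 + 4 + 2.
32^1 ≡ 32 (mod 286)
32^2 ≡ 32^2 = 1024 ≡ 166 (mod 286)
32^4 ≡ 166^2 = 27556 ≡ 100 (mod 286)
32^8 ≡ 100^2 = 10000 ≡ 276 (mod 286)
32^16 ≡ 276^2 = 76176 ≡ 100 (mod 286)
32^30 = 32^16 × 32^8 × 32^4 × 32^2 ≡ 100 × 276 × 100 × 166 (mod 286).
Accumulate the product:
100 × 276 = 27600 ≡ 144
144 × 100 = 14400 ≡ 100
100 × 166 = 16600 ≡ 12

12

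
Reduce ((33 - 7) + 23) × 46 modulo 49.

33 - 7 = 26
26 + 23 = 49 ≡ 0 (mod 49)
0 × 46 = 0

0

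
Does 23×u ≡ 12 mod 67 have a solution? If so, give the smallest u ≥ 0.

18

gcd(23, 67) = 1, so a unique solution mod 67 exists.
23⁻¹ ≡ 35 (mod 67).
u ≡ 35×12 ≡ 18 (mod 67).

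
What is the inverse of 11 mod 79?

36

By the extended Euclidean algorithm:
79 = 7*11 + 2
11 = 5*2 + 1
2 = 2*1 + 0
gcd(11, 79) = 1, so the inverse exists.
Back-substitute for 1:
1 = 1*11 − 5*2
  = −5*79 + 36*11
So 11⁻¹ ≡ 36 (mod 79).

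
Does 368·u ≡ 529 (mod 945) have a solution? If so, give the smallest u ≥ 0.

gcd(368, 945) = 1, so a unique solution mod 945 exists.
368⁻¹ ≡ 737 (mod 945).
u ≡ 737·529 ≡ 533 (mod 945).

533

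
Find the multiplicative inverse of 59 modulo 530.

Run the extended Euclidean algorithm:
530 = 8×59 + 58
59 = 1×58 + 1
58 = 58×1 + 0
gcd(59, 530) = 1, so the inverse exists.
Back-substitute for 1:
1 = 1×59 − 1×58
  = −1×530 + 9×59
So 59⁻¹ ≡ 9 (mod 530).

9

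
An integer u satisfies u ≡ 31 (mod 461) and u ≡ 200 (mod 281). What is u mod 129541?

461⁻¹ mod 281: 461×217 ≡ 1 (mod 281), so 461⁻¹ ≡ 217.
u = 31 + 461×((200 − 31)×217 mod 281) = 31 + 461×143 = 65954.

65954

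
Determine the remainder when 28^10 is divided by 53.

Using repeated squaring:
10 in binary is 1010, i.e. 10 = 8 + 2.
28^1 ≡ 28 (mod 53)
28^2 ≡ 28^2 = 784 ≡ 42 (mod 53)
28^4 ≡ 42^2 = 1764 ≡ 15 (mod 53)
28^8 ≡ 15^2 = 225 ≡ 13 (mod 53)
28^10 = 28^8 * 28^2 ≡ 13 * 42 (mod 53).
13 * 42 = 546 ≡ 16 (mod 53).

16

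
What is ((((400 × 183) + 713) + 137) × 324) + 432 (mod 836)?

400 × 183 = 73200 ≡ 468 (mod 836)
468 + 713 = 1181 ≡ 345 (mod 836)
345 + 137 = 482
482 × 324 = 156168 ≡ 672 (mod 836)
672 + 432 = 1104 ≡ 268 (mod 836)

268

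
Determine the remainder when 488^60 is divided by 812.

By square-and-multiply:
488^1 ≡ 488 (mod 812)
488^2 ≡ 488^2 = 238144 ≡ 228 (mod 812)
488^4 ≡ 228^2 = 51984 ≡ 16 (mod 812)
488^8 ≡ 16^2 = 256 (mod 812)
488^16 ≡ 256^2 = 65536 ≡ 576 (mod 812)
488^32 ≡ 576^2 = 331776 ≡ 480 (mod 812)
488^60 = 488^32 · 488^16 · 488^8 · 488^4 ≡ 480 · 576 · 256 · 16 (mod 812).
Accumulate the product:
480 · 576 = 276480 ≡ 400
400 · 256 = 102400 ≡ 88
88 · 16 = 1408 ≡ 596

596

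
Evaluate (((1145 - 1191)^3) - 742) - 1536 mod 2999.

2352

1145 - 1191 = -46 ≡ 2953 (mod 2999)
(2953)^3 ≡ 1631 (mod 2999)
1631 - 742 = 889
889 - 1536 = -647 ≡ 2352 (mod 2999)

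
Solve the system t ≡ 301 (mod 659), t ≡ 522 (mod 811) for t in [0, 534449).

659⁻¹ mod 811: 659·16 ≡ 1 (mod 811), so 659⁻¹ ≡ 16.
t = 301 + 659·((522 − 301)·16 mod 811) = 301 + 659·292 = 192729.
Check: 192729 mod 659 = 301, 192729 mod 811 = 522. ✓

192729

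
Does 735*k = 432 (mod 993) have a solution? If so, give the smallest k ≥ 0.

gcd(735, 993) = 3, and 3 | 432, so solutions exist.
Divide through by 3: 245*k = 144 (mod 331).
245⁻¹ ≡ 127 (mod 331).
k ≡ 127*144 ≡ 83 (mod 331).
The smallest non-negative solution is k = 83.

83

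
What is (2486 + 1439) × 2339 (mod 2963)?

1201

2486 + 1439 = 3925 ≡ 962 (mod 2963)
962 × 2339 = 2250118 ≡ 1201 (mod 2963)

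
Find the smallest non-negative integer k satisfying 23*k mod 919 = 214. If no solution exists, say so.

gcd(23, 919) = 1, so a unique solution mod 919 exists.
23⁻¹ ≡ 40 (mod 919).
k ≡ 40*214 ≡ 289 (mod 919).

289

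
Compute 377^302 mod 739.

377^1 ≡ 377 (mod 739)
377^2 ≡ 377^2 = 142129 ≡ 241 (mod 739)
377^4 ≡ 241^2 = 58081 ≡ 439 (mod 739)
377^8 ≡ 439^2 = 192721 ≡ 581 (mod 739)
377^16 ≡ 581^2 = 337561 ≡ 577 (mod 739)
377^32 ≡ 577^2 = 332929 ≡ 379 (mod 739)
377^64 ≡ 379^2 = 143641 ≡ 275 (mod 739)
377^128 ≡ 275^2 = 75625 ≡ 247 (mod 739)
377^256 ≡ 247^2 = 61009 ≡ 411 (mod 739)
377^302 = 377^256 × 377^32 × 377^8 × 377^4 × 377^2 ≡ 411 × 379 × 581 × 439 × 241 (mod 739).
Accumulate the product:
411 × 379 = 155769 ≡ 579
579 × 581 = 336399 ≡ 154
154 × 439 = 67606 ≡ 357
357 × 241 = 86037 ≡ 313

313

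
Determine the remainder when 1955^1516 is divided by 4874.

By square-and-multiply:
1516 in binary is 10111101100, i.e. 1516 = 1024 + 256 + 128 + 64 + 32 + 8 + 4.
1955^1 ≡ 1955 (mod 4874)
1955^2 ≡ 1955^2 = 3822025 ≡ 809 (mod 4874)
1955^4 ≡ 809^2 = 654481 ≡ 1365 (mod 4874)
1955^8 ≡ 1365^2 = 1863225 ≡ 1357 (mod 4874)
1955^16 ≡ 1357^2 = 1841449 ≡ 3951 (mod 4874)
1955^32 ≡ 3951^2 = 15610401 ≡ 3853 (mod 4874)
1955^64 ≡ 3853^2 = 14845609 ≡ 4279 (mod 4874)
1955^128 ≡ 4279^2 = 18309841 ≡ 3097 (mod 4874)
1955^256 ≡ 3097^2 = 9591409 ≡ 4251 (mod 4874)
1955^512 ≡ 4251^2 = 18071001 ≡ 3083 (mod 4874)
1955^1024 ≡ 3083^2 = 9504889 ≡ 589 (mod 4874)
1955^1516 = 1955^1024 · 1955^256 · 1955^128 · 1955^64 · 1955^32 · 1955^8 · 1955^4 ≡ 589 · 4251 · 3097 · 4279 · 3853 · 1357 · 1365 (mod 4874).
Accumulate the product:
589 · 4251 = 2503839 ≡ 3477
3477 · 3097 = 10768269 ≡ 1603
1603 · 4279 = 6859237 ≡ 1519
1519 · 3853 = 5852707 ≡ 3907
3907 · 1357 = 5301799 ≡ 3761
3761 · 1365 = 5133765 ≡ 1443

1443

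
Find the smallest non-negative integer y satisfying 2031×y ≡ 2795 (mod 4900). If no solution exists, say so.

gcd(2031, 4900) = 1, so a unique solution mod 4900 exists.
2031⁻¹ ≡ 2871 (mod 4900).
y ≡ 2871×2795 ≡ 3145 (mod 4900).

3145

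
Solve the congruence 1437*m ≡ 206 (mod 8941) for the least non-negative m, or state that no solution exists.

gcd(1437, 8941) = 1, so a unique solution mod 8941 exists.
1437⁻¹ ≡ 2999 (mod 8941).
m ≡ 2999*206 ≡ 865 (mod 8941).

865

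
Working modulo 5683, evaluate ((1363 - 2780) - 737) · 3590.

1703

1363 - 2780 = -1417 ≡ 4266 (mod 5683)
4266 - 737 = 3529
3529 · 3590 = 12669110 ≡ 1703 (mod 5683)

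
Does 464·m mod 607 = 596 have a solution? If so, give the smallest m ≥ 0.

gcd(464, 607) = 1, so a unique solution mod 607 exists.
464⁻¹ ≡ 399 (mod 607).
m ≡ 399·596 ≡ 467 (mod 607).

467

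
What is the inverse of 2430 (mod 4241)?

By the extended Euclidean algorithm:
4241 = 1·2430 + 1811
2430 = 1·1811 + 619
1811 = 2·619 + 573
619 = 1·573 + 46
573 = 12·46 + 21
46 = 2·21 + 4
21 = 5·4 + 1
4 = 4·1 + 0
gcd(2430, 4241) = 1, so the inverse exists.
Bézout: 1 = 581·4241 − 1014·2430.
So 2430⁻¹ ≡ −1014 ≡ 3227 (mod 4241).

3227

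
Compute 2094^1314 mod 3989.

873

Using repeated squaring:
1314 in binary is 10100100010, i.e. 1314 = 1024 + 256 + 32 + 2.
2094^1 ≡ 2094 (mod 3989)
2094^2 ≡ 2094^2 = 4384836 ≡ 925 (mod 3989)
2094^4 ≡ 925^2 = 855625 ≡ 1979 (mod 3989)
2094^8 ≡ 1979^2 = 3916441 ≡ 3232 (mod 3989)
2094^16 ≡ 3232^2 = 10445824 ≡ 2622 (mod 3989)
2094^32 ≡ 2622^2 = 6874884 ≡ 1837 (mod 3989)
2094^64 ≡ 1837^2 = 3374569 ≡ 3864 (mod 3989)
2094^128 ≡ 3864^2 = 14930496 ≡ 3658 (mod 3989)
2094^256 ≡ 3658^2 = 13380964 ≡ 1858 (mod 3989)
2094^512 ≡ 1858^2 = 3452164 ≡ 1679 (mod 3989)
2094^1024 ≡ 1679^2 = 2819041 ≡ 2807 (mod 3989)
2094^1314 = 2094^1024 · 2094^256 · 2094^32 · 2094^2 ≡ 2807 · 1858 · 1837 · 925 (mod 3989).
Accumulate the product:
2807 · 1858 = 5215406 ≡ 1783
1783 · 1837 = 3275371 ≡ 402
402 · 925 = 371850 ≡ 873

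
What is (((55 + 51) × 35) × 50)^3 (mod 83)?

55 + 51 = 106 ≡ 23 (mod 83)
23 × 35 = 805 ≡ 58 (mod 83)
58 × 50 = 2900 ≡ 78 (mod 83)
(78)^3 ≡ 41 (mod 83)

41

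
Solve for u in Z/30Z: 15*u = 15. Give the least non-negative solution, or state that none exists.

gcd(15, 30) = 15, and 15 | 15, so solutions exist.
Divide through by 15: 1*u ≡ 1 (mod 2).
1⁻¹ ≡ 1 (mod 2).
u ≡ 1*1 ≡ 1 (mod 2).
The smallest non-negative solution is u = 1.

1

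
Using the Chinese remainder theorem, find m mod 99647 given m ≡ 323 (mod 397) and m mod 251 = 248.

397⁻¹ mod 251: 397×98 ≡ 1 (mod 251), so 397⁻¹ ≡ 98.
m = 323 + 397×((248 − 323)×98 mod 251) = 323 + 397×180 = 71783.

71783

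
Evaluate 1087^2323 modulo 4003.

309

Compute successive squares:
1087^1 ≡ 1087 (mod 4003)
1087^2 ≡ 1087^2 = 1181569 ≡ 684 (mod 4003)
1087^4 ≡ 684^2 = 467856 ≡ 3508 (mod 4003)
1087^8 ≡ 3508^2 = 12306064 ≡ 842 (mod 4003)
1087^16 ≡ 842^2 = 708964 ≡ 433 (mod 4003)
1087^32 ≡ 433^2 = 187489 ≡ 3351 (mod 4003)
1087^64 ≡ 3351^2 = 11229201 ≡ 786 (mod 4003)
1087^128 ≡ 786^2 = 617796 ≡ 1334 (mod 4003)
1087^256 ≡ 1334^2 = 1779556 ≡ 2224 (mod 4003)
1087^512 ≡ 2224^2 = 4946176 ≡ 2471 (mod 4003)
1087^1024 ≡ 2471^2 = 6105841 ≡ 1266 (mod 4003)
1087^2048 ≡ 1266^2 = 1602756 ≡ 1556 (mod 4003)
1087^2323 = 1087^2048 * 1087^256 * 1087^16 * 1087^2 * 1087^1 ≡ 1556 * 2224 * 433 * 684 * 1087 (mod 4003).
Accumulate the product:
1556 * 2224 = 3460544 ≡ 1952
1952 * 433 = 845216 ≡ 583
583 * 684 = 398772 ≡ 2475
2475 * 1087 = 2690325 ≡ 309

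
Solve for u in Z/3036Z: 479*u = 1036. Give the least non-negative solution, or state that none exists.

224

gcd(479, 3036) = 1, so a unique solution mod 3036 exists.
479⁻¹ ≡ 431 (mod 3036).
u ≡ 431*1036 ≡ 224 (mod 3036).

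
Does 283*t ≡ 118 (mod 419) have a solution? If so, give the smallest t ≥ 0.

375

gcd(283, 419) = 1, so a unique solution mod 419 exists.
283⁻¹ ≡ 305 (mod 419).
t ≡ 305*118 ≡ 375 (mod 419).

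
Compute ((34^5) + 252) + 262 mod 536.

290

(34)^5 ≡ 312 (mod 536)
312 + 252 = 564 ≡ 28 (mod 536)
28 + 262 = 290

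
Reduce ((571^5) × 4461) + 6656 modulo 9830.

5277

(571)^5 ≡ 9151 (mod 9830)
9151 × 4461 = 40822611 ≡ 8451 (mod 9830)
8451 + 6656 = 15107 ≡ 5277 (mod 9830)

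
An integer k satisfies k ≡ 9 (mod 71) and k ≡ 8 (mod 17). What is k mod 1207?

790

71⁻¹ mod 17: 71·6 ≡ 1 (mod 17), so 71⁻¹ ≡ 6.
k = 9 + 71·((8 − 9)·6 mod 17) = 9 + 71·11 = 790.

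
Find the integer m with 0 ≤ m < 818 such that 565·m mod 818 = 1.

Apply the Euclidean algorithm and back-substitute:
818 = 1×565 + 253
565 = 2×253 + 59
253 = 4×59 + 17
59 = 3×17 + 8
17 = 2×8 + 1
8 = 8×1 + 0
gcd(565, 818) = 1, so the inverse exists.
Back-substitute for 1:
1 = 1×17 − 2×8
  = −2×59 + 7×17
  = 7×253 − 30×59
  = −30×565 + 67×253
  = 67×818 − 97×565
So 565⁻¹ ≡ −97 ≡ 721 (mod 818).

721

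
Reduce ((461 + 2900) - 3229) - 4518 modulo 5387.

461 + 2900 = 3361
3361 - 3229 = 132
132 - 4518 = -4386 ≡ 1001 (mod 5387)

1001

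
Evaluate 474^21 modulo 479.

21 in binary is 10101, i.e. 21 = 16 + 4 + 1.
474^1 ≡ 474 (mod 479)
474^2 ≡ 474^2 = 224676 ≡ 25 (mod 479)
474^4 ≡ 25^2 = 625 ≡ 146 (mod 479)
474^8 ≡ 146^2 = 21316 ≡ 240 (mod 479)
474^16 ≡ 240^2 = 57600 ≡ 120 (mod 479)
474^21 = 474^16 × 474^4 × 474^1 ≡ 120 × 146 × 474 (mod 479).
Accumulate the product:
120 × 146 = 17520 ≡ 276
276 × 474 = 130824 ≡ 57

57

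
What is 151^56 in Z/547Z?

237

56 in binary is 111000, i.e. 56 = 32 + 16 + 8.
151^1 ≡ 151 (mod 547)
151^2 ≡ 151^2 = 22801 ≡ 374 (mod 547)
151^4 ≡ 374^2 = 139876 ≡ 391 (mod 547)
151^8 ≡ 391^2 = 152881 ≡ 268 (mod 547)
151^16 ≡ 268^2 = 71824 ≡ 167 (mod 547)
151^32 ≡ 167^2 = 27889 ≡ 539 (mod 547)
151^56 = 151^32 · 151^16 · 151^8 ≡ 539 · 167 · 268 (mod 547).
Accumulate the product:
539 · 167 = 90013 ≡ 305
305 · 268 = 81740 ≡ 237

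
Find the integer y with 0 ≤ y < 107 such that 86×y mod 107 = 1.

56

Apply the Euclidean algorithm and back-substitute:
107 = 1×86 + 21
86 = 4×21 + 2
21 = 10×2 + 1
2 = 2×1 + 0
gcd(86, 107) = 1, so the inverse exists.
Bézout: 1 = 41×107 − 51×86.
So 86⁻¹ ≡ −51 ≡ 56 (mod 107).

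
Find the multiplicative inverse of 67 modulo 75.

28

Run the extended Euclidean algorithm:
75 = 1·67 + 8
67 = 8·8 + 3
8 = 2·3 + 2
3 = 1·2 + 1
2 = 2·1 + 0
gcd(67, 75) = 1, so the inverse exists.
Bézout: 1 = −25·75 + 28·67.
So 67⁻¹ ≡ 28 (mod 75).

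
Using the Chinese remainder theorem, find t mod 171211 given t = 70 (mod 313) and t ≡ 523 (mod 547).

159700

313⁻¹ mod 547: 313*367 ≡ 1 (mod 547), so 313⁻¹ ≡ 367.
t = 70 + 313*((523 − 70)*367 mod 547) = 70 + 313*510 = 159700.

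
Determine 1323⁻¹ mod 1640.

507

Run the extended Euclidean algorithm:
1640 = 1*1323 + 317
1323 = 4*317 + 55
317 = 5*55 + 42
55 = 1*42 + 13
42 = 3*13 + 3
13 = 4*3 + 1
3 = 3*1 + 0
gcd(1323, 1640) = 1, so the inverse exists.
Bézout: 1 = −409*1640 + 507*1323.
So 1323⁻¹ ≡ 507 (mod 1640).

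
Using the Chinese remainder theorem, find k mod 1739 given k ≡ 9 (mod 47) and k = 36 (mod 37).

47⁻¹ mod 37: 47×26 ≡ 1 (mod 37), so 47⁻¹ ≡ 26.
k = 9 + 47×((36 − 9)×26 mod 37) = 9 + 47×36 = 1701.

1701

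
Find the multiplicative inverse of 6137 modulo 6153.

6153 = 1·6137 + 16
6137 = 383·16 + 9
16 = 1·9 + 7
9 = 1·7 + 2
7 = 3·2 + 1
2 = 2·1 + 0
gcd(6137, 6153) = 1, so the inverse exists.
Bézout: 1 = 2685·6153 − 2692·6137.
So 6137⁻¹ ≡ −2692 ≡ 3461 (mod 6153).

3461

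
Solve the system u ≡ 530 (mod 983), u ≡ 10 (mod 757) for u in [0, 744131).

983⁻¹ mod 757: 983*412 ≡ 1 (mod 757), so 983⁻¹ ≡ 412.
u = 530 + 983*((10 − 530)*412 mod 757) = 530 + 983*748 = 735814.

735814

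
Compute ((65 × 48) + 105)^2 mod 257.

92

65 × 48 = 3120 ≡ 36 (mod 257)
36 + 105 = 141
(141)^2 ≡ 92 (mod 257)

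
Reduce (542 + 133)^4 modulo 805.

25

542 + 133 = 675
(675)^4 ≡ 25 (mod 805)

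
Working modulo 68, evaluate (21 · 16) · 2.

21 · 16 = 336 ≡ 64 (mod 68)
64 · 2 = 128 ≡ 60 (mod 68)

60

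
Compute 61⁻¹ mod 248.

Apply the Euclidean algorithm and back-substitute:
248 = 4×61 + 4
61 = 15×4 + 1
4 = 4×1 + 0
gcd(61, 248) = 1, so the inverse exists.
Bézout: 1 = −15×248 + 61×61.
So 61⁻¹ ≡ 61 (mod 248).

61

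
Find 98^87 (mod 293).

87 in binary is 1010111, i.e. 87 = 64 + 16 + 4 + 2 + 1.
98^1 ≡ 98 (mod 293)
98^2 ≡ 98^2 = 9604 ≡ 228 (mod 293)
98^4 ≡ 228^2 = 51984 ≡ 123 (mod 293)
98^8 ≡ 123^2 = 15129 ≡ 186 (mod 293)
98^16 ≡ 186^2 = 34596 ≡ 22 (mod 293)
98^32 ≡ 22^2 = 484 ≡ 191 (mod 293)
98^64 ≡ 191^2 = 36481 ≡ 149 (mod 293)
98^87 = 98^64 · 98^16 · 98^4 · 98^2 · 98^1 ≡ 149 · 22 · 123 · 228 · 98 (mod 293).
Accumulate the product:
149 · 22 = 3278 ≡ 55
55 · 123 = 6765 ≡ 26
26 · 228 = 5928 ≡ 68
68 · 98 = 6664 ≡ 218

218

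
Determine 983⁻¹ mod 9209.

3129

9209 = 9·983 + 362
983 = 2·362 + 259
362 = 1·259 + 103
259 = 2·103 + 53
103 = 1·53 + 50
53 = 1·50 + 3
50 = 16·3 + 2
3 = 1·2 + 1
2 = 2·1 + 0
gcd(983, 9209) = 1, so the inverse exists.
Back-substitute for 1:
1 = 1·3 − 1·2
  = −1·50 + 17·3
  = 17·53 − 18·50
  = −18·103 + 35·53
  = 35·259 − 88·103
  = −88·362 + 123·259
  = 123·983 − 334·362
  = −334·9209 + 3129·983
So 983⁻¹ ≡ 3129 (mod 9209).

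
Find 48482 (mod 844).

48482 = 57·844 + 374, so 48482 ≡ 374 (mod 844).

374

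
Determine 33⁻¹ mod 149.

140

Run the extended Euclidean algorithm:
149 = 4×33 + 17
33 = 1×17 + 16
17 = 1×16 + 1
16 = 16×1 + 0
gcd(33, 149) = 1, so the inverse exists.
Back-substitute for 1:
1 = 1×17 − 1×16
  = −1×33 + 2×17
  = 2×149 − 9×33
So 33⁻¹ ≡ −9 ≡ 140 (mod 149).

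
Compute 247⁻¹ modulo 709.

554

By the extended Euclidean algorithm:
709 = 2×247 + 215
247 = 1×215 + 32
215 = 6×32 + 23
32 = 1×23 + 9
23 = 2×9 + 5
9 = 1×5 + 4
5 = 1×4 + 1
4 = 4×1 + 0
gcd(247, 709) = 1, so the inverse exists.
Back-substitute for 1:
1 = 1×5 − 1×4
  = −1×9 + 2×5
  = 2×23 − 5×9
  = −5×32 + 7×23
  = 7×215 − 47×32
  = −47×247 + 54×215
  = 54×709 − 155×247
So 247⁻¹ ≡ −155 ≡ 554 (mod 709).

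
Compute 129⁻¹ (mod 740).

109

By the extended Euclidean algorithm:
740 = 5·129 + 95
129 = 1·95 + 34
95 = 2·34 + 27
34 = 1·27 + 7
27 = 3·7 + 6
7 = 1·6 + 1
6 = 6·1 + 0
gcd(129, 740) = 1, so the inverse exists.
Back-substitute for 1:
1 = 1·7 − 1·6
  = −1·27 + 4·7
  = 4·34 − 5·27
  = −5·95 + 14·34
  = 14·129 − 19·95
  = −19·740 + 109·129
So 129⁻¹ ≡ 109 (mod 740).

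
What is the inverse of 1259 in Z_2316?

1823

Run the extended Euclidean algorithm:
2316 = 1·1259 + 1057
1259 = 1·1057 + 202
1057 = 5·202 + 47
202 = 4·47 + 14
47 = 3·14 + 5
14 = 2·5 + 4
5 = 1·4 + 1
4 = 4·1 + 0
gcd(1259, 2316) = 1, so the inverse exists.
Bézout: 1 = 268·2316 − 493·1259.
So 1259⁻¹ ≡ −493 ≡ 1823 (mod 2316).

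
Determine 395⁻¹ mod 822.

77

Apply the Euclidean algorithm and back-substitute:
822 = 2×395 + 32
395 = 12×32 + 11
32 = 2×11 + 10
11 = 1×10 + 1
10 = 10×1 + 0
gcd(395, 822) = 1, so the inverse exists.
Bézout: 1 = −37×822 + 77×395.
So 395⁻¹ ≡ 77 (mod 822).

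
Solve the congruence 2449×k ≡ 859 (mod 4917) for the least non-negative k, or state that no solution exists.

4309

gcd(2449, 4917) = 1, so a unique solution mod 4917 exists.
2449⁻¹ ≡ 2329 (mod 4917).
k ≡ 2329×859 ≡ 4309 (mod 4917).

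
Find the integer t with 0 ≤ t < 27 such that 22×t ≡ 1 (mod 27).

27 = 1×22 + 5
22 = 4×5 + 2
5 = 2×2 + 1
2 = 2×1 + 0
gcd(22, 27) = 1, so the inverse exists.
Bézout: 1 = 9×27 − 11×22.
So 22⁻¹ ≡ −11 ≡ 16 (mod 27).

16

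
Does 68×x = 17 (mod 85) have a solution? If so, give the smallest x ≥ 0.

gcd(68, 85) = 17, and 17 | 17, so solutions exist.
Divide through by 17: 4×x ≡ 1 mod 5.
4⁻¹ ≡ 4 (mod 5).
x ≡ 4×1 ≡ 4 (mod 5).
The smallest non-negative solution is x = 4.

4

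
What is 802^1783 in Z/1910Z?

1783 in binary is 11011110111, i.e. 1783 = 1024 + 512 + 128 + 64 + 32 + 16 + 4 + 2 + 1.
802^1 ≡ 802 (mod 1910)
802^2 ≡ 802^2 = 643204 ≡ 1444 (mod 1910)
802^4 ≡ 1444^2 = 2085136 ≡ 1326 (mod 1910)
802^8 ≡ 1326^2 = 1758276 ≡ 1076 (mod 1910)
802^16 ≡ 1076^2 = 1157776 ≡ 316 (mod 1910)
802^32 ≡ 316^2 = 99856 ≡ 536 (mod 1910)
802^64 ≡ 536^2 = 287296 ≡ 796 (mod 1910)
802^128 ≡ 796^2 = 633616 ≡ 1406 (mod 1910)
802^256 ≡ 1406^2 = 1976836 ≡ 1896 (mod 1910)
802^512 ≡ 1896^2 = 3594816 ≡ 196 (mod 1910)
802^1024 ≡ 196^2 = 38416 ≡ 216 (mod 1910)
802^1783 = 802^1024 * 802^512 * 802^128 * 802^64 * 802^32 * 802^16 * 802^4 * 802^2 * 802^1 ≡ 216 * 196 * 1406 * 796 * 536 * 316 * 1326 * 1444 * 802 (mod 1910).
Accumulate the product:
216 * 196 = 42336 ≡ 316
316 * 1406 = 444296 ≡ 1176
1176 * 796 = 936096 ≡ 196
196 * 536 = 105056 ≡ 6
6 * 316 = 1896
1896 * 1326 = 2514096 ≡ 536
536 * 1444 = 773984 ≡ 434
434 * 802 = 348068 ≡ 448

448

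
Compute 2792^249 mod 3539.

Compute successive squares:
249 in binary is 11111001, i.e. 249 = 128 + 64 + 32 + 16 + 8 + 1.
2792^1 ≡ 2792 (mod 3539)
2792^2 ≡ 2792^2 = 7795264 ≡ 2386 (mod 3539)
2792^4 ≡ 2386^2 = 5692996 ≡ 2284 (mod 3539)
2792^8 ≡ 2284^2 = 5216656 ≡ 170 (mod 3539)
2792^16 ≡ 170^2 = 28900 ≡ 588 (mod 3539)
2792^32 ≡ 588^2 = 345744 ≡ 2461 (mod 3539)
2792^64 ≡ 2461^2 = 6056521 ≡ 1292 (mod 3539)
2792^128 ≡ 1292^2 = 1669264 ≡ 2395 (mod 3539)
2792^249 = 2792^128 × 2792^64 × 2792^32 × 2792^16 × 2792^8 × 2792^1 ≡ 2395 × 1292 × 2461 × 588 × 170 × 2792 (mod 3539).
Accumulate the product:
2395 × 1292 = 3094340 ≡ 1254
1254 × 2461 = 3086094 ≡ 86
86 × 588 = 50568 ≡ 1022
1022 × 170 = 173740 ≡ 329
329 × 2792 = 918568 ≡ 1967

1967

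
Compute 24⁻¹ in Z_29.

Apply the Euclidean algorithm and back-substitute:
29 = 1*24 + 5
24 = 4*5 + 4
5 = 1*4 + 1
4 = 4*1 + 0
gcd(24, 29) = 1, so the inverse exists.
Back-substitute for 1:
1 = 1*5 − 1*4
  = −1*24 + 5*5
  = 5*29 − 6*24
So 24⁻¹ ≡ −6 ≡ 23 (mod 29).

23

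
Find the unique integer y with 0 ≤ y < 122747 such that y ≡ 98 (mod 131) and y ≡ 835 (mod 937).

9268

131⁻¹ mod 937: 131*515 ≡ 1 (mod 937), so 131⁻¹ ≡ 515.
y = 98 + 131*((835 − 98)*515 mod 937) = 98 + 131*70 = 9268.
Check: 9268 mod 131 = 98, 9268 mod 937 = 835. ✓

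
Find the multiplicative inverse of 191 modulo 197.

164

By the extended Euclidean algorithm:
197 = 1*191 + 6
191 = 31*6 + 5
6 = 1*5 + 1
5 = 5*1 + 0
gcd(191, 197) = 1, so the inverse exists.
Back-substitute for 1:
1 = 1*6 − 1*5
  = −1*191 + 32*6
  = 32*197 − 33*191
So 191⁻¹ ≡ −33 ≡ 164 (mod 197).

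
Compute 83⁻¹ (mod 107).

Run the extended Euclidean algorithm:
107 = 1*83 + 24
83 = 3*24 + 11
24 = 2*11 + 2
11 = 5*2 + 1
2 = 2*1 + 0
gcd(83, 107) = 1, so the inverse exists.
Back-substitute for 1:
1 = 1*11 − 5*2
  = −5*24 + 11*11
  = 11*83 − 38*24
  = −38*107 + 49*83
So 83⁻¹ ≡ 49 (mod 107).

49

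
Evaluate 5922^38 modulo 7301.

6076

38 in binary is 100110, i.e. 38 = 32 + 4 + 2.
5922^1 ≡ 5922 (mod 7301)
5922^2 ≡ 5922^2 = 35070084 ≡ 3381 (mod 7301)
5922^4 ≡ 3381^2 = 11431161 ≡ 5096 (mod 7301)
5922^8 ≡ 5096^2 = 25969216 ≡ 6860 (mod 7301)
5922^16 ≡ 6860^2 = 47059600 ≡ 4655 (mod 7301)
5922^32 ≡ 4655^2 = 21669025 ≡ 6958 (mod 7301)
5922^38 = 5922^32 × 5922^4 × 5922^2 ≡ 6958 × 5096 × 3381 (mod 7301).
Accumulate the product:
6958 × 5096 = 35457968 ≡ 4312
4312 × 3381 = 14578872 ≡ 6076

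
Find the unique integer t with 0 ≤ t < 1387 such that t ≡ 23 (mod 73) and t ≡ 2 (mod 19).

73⁻¹ mod 19: 73×6 ≡ 1 (mod 19), so 73⁻¹ ≡ 6.
t = 23 + 73×((2 − 23)×6 mod 19) = 23 + 73×7 = 534.

534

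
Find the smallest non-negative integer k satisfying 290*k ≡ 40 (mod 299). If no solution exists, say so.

62

gcd(290, 299) = 1, so a unique solution mod 299 exists.
290⁻¹ ≡ 166 (mod 299).
k ≡ 166*40 ≡ 62 (mod 299).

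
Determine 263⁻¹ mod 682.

153

Apply the Euclidean algorithm and back-substitute:
682 = 2×263 + 156
263 = 1×156 + 107
156 = 1×107 + 49
107 = 2×49 + 9
49 = 5×9 + 4
9 = 2×4 + 1
4 = 4×1 + 0
gcd(263, 682) = 1, so the inverse exists.
Bézout: 1 = −59×682 + 153×263.
So 263⁻¹ ≡ 153 (mod 682).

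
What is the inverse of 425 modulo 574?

Apply the Euclidean algorithm and back-substitute:
574 = 1*425 + 149
425 = 2*149 + 127
149 = 1*127 + 22
127 = 5*22 + 17
22 = 1*17 + 5
17 = 3*5 + 2
5 = 2*2 + 1
2 = 2*1 + 0
gcd(425, 574) = 1, so the inverse exists.
Bézout: 1 = 174*574 − 235*425.
So 425⁻¹ ≡ −235 ≡ 339 (mod 574).

339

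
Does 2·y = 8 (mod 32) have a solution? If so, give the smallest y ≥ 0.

4

gcd(2, 32) = 2, and 2 | 8, so solutions exist.
Divide through by 2: 1·y = 4 (mod 16).
1⁻¹ ≡ 1 (mod 16).
y ≡ 1·4 ≡ 4 (mod 16).
The smallest non-negative solution is y = 4.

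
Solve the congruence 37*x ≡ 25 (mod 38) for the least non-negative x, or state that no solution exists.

gcd(37, 38) = 1, so a unique solution mod 38 exists.
37⁻¹ ≡ 37 (mod 38).
x ≡ 37*25 ≡ 13 (mod 38).

13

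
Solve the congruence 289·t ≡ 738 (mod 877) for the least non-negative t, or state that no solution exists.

831

gcd(289, 877) = 1, so a unique solution mod 877 exists.
289⁻¹ ≡ 789 (mod 877).
t ≡ 789·738 ≡ 831 (mod 877).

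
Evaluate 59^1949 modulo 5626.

4641

By square-and-multiply:
1949 in binary is 11110011101, i.e. 1949 = 1024 + 512 + 256 + 128 + 16 + 8 + 4 + 1.
59^1 ≡ 59 (mod 5626)
59^2 ≡ 59^2 = 3481 (mod 5626)
59^4 ≡ 3481^2 = 12117361 ≡ 4583 (mod 5626)
59^8 ≡ 4583^2 = 21003889 ≡ 2031 (mod 5626)
59^16 ≡ 2031^2 = 4124961 ≡ 1103 (mod 5626)
59^32 ≡ 1103^2 = 1216609 ≡ 1393 (mod 5626)
59^64 ≡ 1393^2 = 1940449 ≡ 5105 (mod 5626)
59^128 ≡ 5105^2 = 26061025 ≡ 1393 (mod 5626)
59^256 ≡ 1393^2 = 1940449 ≡ 5105 (mod 5626)
59^512 ≡ 5105^2 = 26061025 ≡ 1393 (mod 5626)
59^1024 ≡ 1393^2 = 1940449 ≡ 5105 (mod 5626)
59^1949 = 59^1024 · 59^512 · 59^256 · 59^128 · 59^16 · 59^8 · 59^4 · 59^1 ≡ 5105 · 1393 · 5105 · 1393 · 1103 · 2031 · 4583 · 59 (mod 5626).
Accumulate the product:
5105 · 1393 = 7111265 ≡ 1
1 · 5105 = 5105
5105 · 1393 = 7111265 ≡ 1
1 · 1103 = 1103
1103 · 2031 = 2240193 ≡ 1045
1045 · 4583 = 4789235 ≡ 1509
1509 · 59 = 89031 ≡ 4641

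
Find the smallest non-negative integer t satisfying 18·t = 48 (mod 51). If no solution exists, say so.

gcd(18, 51) = 3, and 3 | 48, so solutions exist.
Divide through by 3: 6·t ≡ 16 (mod 17).
6⁻¹ ≡ 3 (mod 17).
t ≡ 3·16 ≡ 14 (mod 17).
The smallest non-negative solution is t = 14.

14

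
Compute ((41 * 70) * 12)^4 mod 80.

0

41 * 70 = 2870 ≡ 70 (mod 80)
70 * 12 = 840 ≡ 40 (mod 80)
(40)^4 ≡ 0 (mod 80)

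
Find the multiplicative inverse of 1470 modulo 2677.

Apply the Euclidean algorithm and back-substitute:
2677 = 1·1470 + 1207
1470 = 1·1207 + 263
1207 = 4·263 + 155
263 = 1·155 + 108
155 = 1·108 + 47
108 = 2·47 + 14
47 = 3·14 + 5
14 = 2·5 + 4
5 = 1·4 + 1
4 = 4·1 + 0
gcd(1470, 2677) = 1, so the inverse exists.
Bézout: 1 = 313·2677 − 570·1470.
So 1470⁻¹ ≡ −570 ≡ 2107 (mod 2677).

2107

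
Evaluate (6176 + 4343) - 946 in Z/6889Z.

6176 + 4343 = 10519 ≡ 3630 (mod 6889)
3630 - 946 = 2684

2684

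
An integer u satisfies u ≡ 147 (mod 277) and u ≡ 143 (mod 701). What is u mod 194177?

137539

277⁻¹ mod 701: 277*577 ≡ 1 (mod 701), so 277⁻¹ ≡ 577.
u = 147 + 277*((143 − 147)*577 mod 701) = 147 + 277*496 = 137539.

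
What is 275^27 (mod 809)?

275^1 ≡ 275 (mod 809)
275^2 ≡ 275^2 = 75625 ≡ 388 (mod 809)
275^4 ≡ 388^2 = 150544 ≡ 70 (mod 809)
275^8 ≡ 70^2 = 4900 ≡ 46 (mod 809)
275^16 ≡ 46^2 = 2116 ≡ 498 (mod 809)
275^27 = 275^16 × 275^8 × 275^2 × 275^1 ≡ 498 × 46 × 388 × 275 (mod 809).
Accumulate the product:
498 × 46 = 22908 ≡ 256
256 × 388 = 99328 ≡ 630
630 × 275 = 173250 ≡ 124

124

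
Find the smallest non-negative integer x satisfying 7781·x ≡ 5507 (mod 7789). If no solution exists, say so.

6127

gcd(7781, 7789) = 1, so a unique solution mod 7789 exists.
7781⁻¹ ≡ 4868 (mod 7789).
x ≡ 4868·5507 ≡ 6127 (mod 7789).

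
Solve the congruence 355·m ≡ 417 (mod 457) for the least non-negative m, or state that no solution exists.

90

gcd(355, 457) = 1, so a unique solution mod 457 exists.
355⁻¹ ≡ 112 (mod 457).
m ≡ 112·417 ≡ 90 (mod 457).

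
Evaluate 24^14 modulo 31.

14 in binary is 1110, i.e. 14 = 8 + 4 + 2.
24^1 ≡ 24 (mod 31)
24^2 ≡ 24^2 = 576 ≡ 18 (mod 31)
24^4 ≡ 18^2 = 324 ≡ 14 (mod 31)
24^8 ≡ 14^2 = 196 ≡ 10 (mod 31)
24^14 = 24^8 * 24^4 * 24^2 ≡ 10 * 14 * 18 (mod 31).
Accumulate the product:
10 * 14 = 140 ≡ 16
16 * 18 = 288 ≡ 9

9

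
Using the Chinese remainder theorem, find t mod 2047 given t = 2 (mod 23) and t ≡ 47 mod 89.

1382

23⁻¹ mod 89: 23·31 ≡ 1 (mod 89), so 23⁻¹ ≡ 31.
t = 2 + 23·((47 − 2)·31 mod 89) = 2 + 23·60 = 1382.
Check: 1382 mod 23 = 2, 1382 mod 89 = 47. ✓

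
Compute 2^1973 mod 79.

72

By square-and-multiply:
1973 in binary is 11110110101, i.e. 1973 = 1024 + 512 + 256 + 128 + 32 + 16 + 4 + 1.
2^1 ≡ 2 (mod 79)
2^2 ≡ 2^2 = 4 (mod 79)
2^4 ≡ 4^2 = 16 (mod 79)
2^8 ≡ 16^2 = 256 ≡ 19 (mod 79)
2^16 ≡ 19^2 = 361 ≡ 45 (mod 79)
2^32 ≡ 45^2 = 2025 ≡ 50 (mod 79)
2^64 ≡ 50^2 = 2500 ≡ 51 (mod 79)
2^128 ≡ 51^2 = 2601 ≡ 73 (mod 79)
2^256 ≡ 73^2 = 5329 ≡ 36 (mod 79)
2^512 ≡ 36^2 = 1296 ≡ 32 (mod 79)
2^1024 ≡ 32^2 = 1024 ≡ 76 (mod 79)
2^1973 = 2^1024 · 2^512 · 2^256 · 2^128 · 2^32 · 2^16 · 2^4 · 2^1 ≡ 76 · 32 · 36 · 73 · 50 · 45 · 16 · 2 (mod 79).
Accumulate the product:
76 · 32 = 2432 ≡ 62
62 · 36 = 2232 ≡ 20
20 · 73 = 1460 ≡ 38
38 · 50 = 1900 ≡ 4
4 · 45 = 180 ≡ 22
22 · 16 = 352 ≡ 36
36 · 2 = 72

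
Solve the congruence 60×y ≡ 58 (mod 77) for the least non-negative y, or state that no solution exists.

gcd(60, 77) = 1, so a unique solution mod 77 exists.
60⁻¹ ≡ 9 (mod 77).
y ≡ 9×58 ≡ 60 (mod 77).

60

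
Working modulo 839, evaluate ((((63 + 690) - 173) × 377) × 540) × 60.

63 + 690 = 753
753 - 173 = 580
580 × 377 = 218660 ≡ 520 (mod 839)
520 × 540 = 280800 ≡ 574 (mod 839)
574 × 60 = 34440 ≡ 41 (mod 839)

41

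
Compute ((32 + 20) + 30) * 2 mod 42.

38

32 + 20 = 52 ≡ 10 (mod 42)
10 + 30 = 40
40 * 2 = 80 ≡ 38 (mod 42)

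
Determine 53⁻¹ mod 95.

95 = 1×53 + 42
53 = 1×42 + 11
42 = 3×11 + 9
11 = 1×9 + 2
9 = 4×2 + 1
2 = 2×1 + 0
gcd(53, 95) = 1, so the inverse exists.
Bézout: 1 = 24×95 − 43×53.
So 53⁻¹ ≡ −43 ≡ 52 (mod 95).

52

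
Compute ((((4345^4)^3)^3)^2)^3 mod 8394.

(4345)^4 ≡ 5161 (mod 8394)
(5161)^3 ≡ 4285 (mod 8394)
(4285)^3 ≡ 5755 (mod 8394)
(5755)^2 ≡ 5695 (mod 8394)
(5695)^3 ≡ 2191 (mod 8394)

2191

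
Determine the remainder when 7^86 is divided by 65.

49

Compute successive squares:
86 in binary is 1010110, i.e. 86 = 64 + 16 + 4 + 2.
7^1 ≡ 7 (mod 65)
7^2 ≡ 7^2 = 49 (mod 65)
7^4 ≡ 49^2 = 2401 ≡ 61 (mod 65)
7^8 ≡ 61^2 = 3721 ≡ 16 (mod 65)
7^16 ≡ 16^2 = 256 ≡ 61 (mod 65)
7^32 ≡ 61^2 = 3721 ≡ 16 (mod 65)
7^64 ≡ 16^2 = 256 ≡ 61 (mod 65)
7^86 = 7^64 × 7^16 × 7^4 × 7^2 ≡ 61 × 61 × 61 × 49 (mod 65).
Accumulate the product:
61 × 61 = 3721 ≡ 16
16 × 61 = 976 ≡ 1
1 × 49 = 49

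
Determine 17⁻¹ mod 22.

By the extended Euclidean algorithm:
22 = 1*17 + 5
17 = 3*5 + 2
5 = 2*2 + 1
2 = 2*1 + 0
gcd(17, 22) = 1, so the inverse exists.
Bézout: 1 = 7*22 − 9*17.
So 17⁻¹ ≡ −9 ≡ 13 (mod 22).

13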